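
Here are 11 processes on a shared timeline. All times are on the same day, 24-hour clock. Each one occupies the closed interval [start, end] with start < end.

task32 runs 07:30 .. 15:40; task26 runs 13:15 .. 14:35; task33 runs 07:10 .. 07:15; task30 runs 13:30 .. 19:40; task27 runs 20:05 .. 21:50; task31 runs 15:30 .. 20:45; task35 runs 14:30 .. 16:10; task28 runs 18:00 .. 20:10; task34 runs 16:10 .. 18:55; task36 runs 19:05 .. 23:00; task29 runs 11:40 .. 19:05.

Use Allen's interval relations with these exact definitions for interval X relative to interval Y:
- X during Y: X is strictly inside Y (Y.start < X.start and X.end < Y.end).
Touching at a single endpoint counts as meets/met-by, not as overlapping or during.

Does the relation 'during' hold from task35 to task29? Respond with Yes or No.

task35 = [14:30, 16:10], task29 = [11:40, 19:05].
Actual relation of task35 to task29: during.
Asked whether 'during' holds → Yes.

Yes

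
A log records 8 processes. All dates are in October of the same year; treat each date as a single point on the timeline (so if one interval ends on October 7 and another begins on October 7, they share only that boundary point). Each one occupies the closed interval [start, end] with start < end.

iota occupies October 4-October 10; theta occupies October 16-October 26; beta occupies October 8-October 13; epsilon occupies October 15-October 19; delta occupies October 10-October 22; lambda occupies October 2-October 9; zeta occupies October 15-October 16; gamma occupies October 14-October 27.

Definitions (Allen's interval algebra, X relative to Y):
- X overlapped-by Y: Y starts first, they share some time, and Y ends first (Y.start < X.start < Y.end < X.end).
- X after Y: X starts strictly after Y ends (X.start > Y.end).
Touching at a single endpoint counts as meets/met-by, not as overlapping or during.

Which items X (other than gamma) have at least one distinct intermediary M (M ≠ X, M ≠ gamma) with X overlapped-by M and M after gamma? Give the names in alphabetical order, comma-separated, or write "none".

none

Target gamma = [October 14, October 27].
Intermediaries M with M after gamma: none.
Union: none.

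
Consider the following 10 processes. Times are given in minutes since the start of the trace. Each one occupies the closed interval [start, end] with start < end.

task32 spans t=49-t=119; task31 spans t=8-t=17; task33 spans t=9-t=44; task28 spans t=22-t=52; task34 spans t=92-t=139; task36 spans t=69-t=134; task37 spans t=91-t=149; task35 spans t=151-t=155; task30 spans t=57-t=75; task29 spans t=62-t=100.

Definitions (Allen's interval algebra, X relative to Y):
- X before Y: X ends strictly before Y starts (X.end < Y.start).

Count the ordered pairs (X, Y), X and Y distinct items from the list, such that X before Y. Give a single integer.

29

Checking all 90 ordered pairs for relation 'before'; matching pairs in alphabetical order:
(task28, task29): task28 before task29 ✓
(task28, task30): task28 before task30 ✓
(task28, task34): task28 before task34 ✓
(task28, task35): task28 before task35 ✓
(task28, task36): task28 before task36 ✓
(task28, task37): task28 before task37 ✓
(task29, task35): task29 before task35 ✓
(task30, task34): task30 before task34 ✓
(task30, task35): task30 before task35 ✓
(task30, task37): task30 before task37 ✓
(task31, task28): task31 before task28 ✓
(task31, task29): task31 before task29 ✓
(task31, task30): task31 before task30 ✓
(task31, task32): task31 before task32 ✓
(task31, task34): task31 before task34 ✓
(task31, task35): task31 before task35 ✓
(task31, task36): task31 before task36 ✓
(task31, task37): task31 before task37 ✓
(task32, task35): task32 before task35 ✓
(task33, task29): task33 before task29 ✓
(task33, task30): task33 before task30 ✓
(task33, task32): task33 before task32 ✓
(task33, task34): task33 before task34 ✓
(task33, task35): task33 before task35 ✓
... plus 5 further pairs not listed.
Count: 29.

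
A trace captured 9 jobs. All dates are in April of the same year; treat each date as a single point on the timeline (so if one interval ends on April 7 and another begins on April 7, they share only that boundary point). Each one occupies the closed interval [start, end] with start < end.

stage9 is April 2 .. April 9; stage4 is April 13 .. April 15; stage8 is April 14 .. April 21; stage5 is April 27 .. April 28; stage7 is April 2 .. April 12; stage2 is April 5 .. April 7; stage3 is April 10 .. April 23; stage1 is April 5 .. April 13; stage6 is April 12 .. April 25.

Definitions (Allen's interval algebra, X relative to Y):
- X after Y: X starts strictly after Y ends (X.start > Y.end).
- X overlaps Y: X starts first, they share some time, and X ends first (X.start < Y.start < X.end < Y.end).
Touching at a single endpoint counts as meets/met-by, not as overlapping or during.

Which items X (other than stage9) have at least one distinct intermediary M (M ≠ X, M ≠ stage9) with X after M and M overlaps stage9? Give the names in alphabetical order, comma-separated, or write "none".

none

Target stage9 = [April 2, April 9].
Intermediaries M with M overlaps stage9: none.
Union: none.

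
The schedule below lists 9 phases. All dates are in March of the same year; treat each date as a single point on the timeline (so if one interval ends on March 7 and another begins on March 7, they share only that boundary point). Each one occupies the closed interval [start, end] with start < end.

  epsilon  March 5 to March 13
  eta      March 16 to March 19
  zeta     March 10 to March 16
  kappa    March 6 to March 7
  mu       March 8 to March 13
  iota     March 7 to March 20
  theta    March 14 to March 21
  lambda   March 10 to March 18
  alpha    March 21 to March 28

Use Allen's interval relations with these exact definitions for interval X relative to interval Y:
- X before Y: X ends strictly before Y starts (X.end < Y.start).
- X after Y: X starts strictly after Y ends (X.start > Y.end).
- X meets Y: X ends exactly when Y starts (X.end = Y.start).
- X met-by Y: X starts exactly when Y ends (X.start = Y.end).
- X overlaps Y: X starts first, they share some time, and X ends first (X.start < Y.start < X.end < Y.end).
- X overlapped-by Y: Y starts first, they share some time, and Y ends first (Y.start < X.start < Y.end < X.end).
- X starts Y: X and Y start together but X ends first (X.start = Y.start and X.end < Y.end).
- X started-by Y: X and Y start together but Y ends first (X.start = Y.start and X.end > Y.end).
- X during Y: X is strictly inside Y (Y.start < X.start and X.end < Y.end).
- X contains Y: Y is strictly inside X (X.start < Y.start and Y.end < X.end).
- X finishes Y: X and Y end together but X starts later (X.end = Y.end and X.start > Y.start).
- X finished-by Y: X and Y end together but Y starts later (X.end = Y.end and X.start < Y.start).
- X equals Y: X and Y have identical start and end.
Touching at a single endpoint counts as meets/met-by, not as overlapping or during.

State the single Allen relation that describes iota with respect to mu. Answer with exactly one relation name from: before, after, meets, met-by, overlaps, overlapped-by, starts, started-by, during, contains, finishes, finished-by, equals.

contains

iota = [March 7, March 20]; mu = [March 8, March 13].
Compare endpoints: iota.start < mu.start, iota.start < mu.end, iota.end > mu.start, iota.end > mu.end.
That pattern is 'contains'.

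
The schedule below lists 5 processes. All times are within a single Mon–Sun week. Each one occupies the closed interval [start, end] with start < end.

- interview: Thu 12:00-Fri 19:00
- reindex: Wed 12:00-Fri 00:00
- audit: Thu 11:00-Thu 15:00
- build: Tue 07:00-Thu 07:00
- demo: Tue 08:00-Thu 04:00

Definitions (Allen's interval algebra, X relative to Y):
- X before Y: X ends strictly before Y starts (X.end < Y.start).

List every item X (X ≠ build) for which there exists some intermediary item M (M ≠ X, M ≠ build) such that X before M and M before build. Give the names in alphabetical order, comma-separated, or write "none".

none

Target build = [Tue 07:00, Thu 07:00].
Intermediaries M with M before build: none.
Union: none.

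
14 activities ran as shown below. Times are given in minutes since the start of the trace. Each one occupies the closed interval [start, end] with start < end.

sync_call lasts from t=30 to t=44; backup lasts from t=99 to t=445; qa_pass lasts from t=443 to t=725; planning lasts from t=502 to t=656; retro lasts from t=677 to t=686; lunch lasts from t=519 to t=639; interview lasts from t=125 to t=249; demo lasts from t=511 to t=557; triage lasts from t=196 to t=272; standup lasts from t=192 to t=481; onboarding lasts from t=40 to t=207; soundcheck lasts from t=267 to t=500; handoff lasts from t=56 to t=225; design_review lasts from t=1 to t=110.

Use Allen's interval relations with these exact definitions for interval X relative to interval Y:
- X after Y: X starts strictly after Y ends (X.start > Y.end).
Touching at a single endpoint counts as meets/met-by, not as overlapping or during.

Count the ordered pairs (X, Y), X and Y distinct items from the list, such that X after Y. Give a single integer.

58

Checking all 182 ordered pairs for relation 'after'; matching pairs in alphabetical order:
(backup, sync_call): backup after sync_call ✓
(demo, backup): demo after backup ✓
(demo, design_review): demo after design_review ✓
(demo, handoff): demo after handoff ✓
(demo, interview): demo after interview ✓
(demo, onboarding): demo after onboarding ✓
(demo, soundcheck): demo after soundcheck ✓
(demo, standup): demo after standup ✓
(demo, sync_call): demo after sync_call ✓
(demo, triage): demo after triage ✓
(handoff, sync_call): handoff after sync_call ✓
(interview, design_review): interview after design_review ✓
(interview, sync_call): interview after sync_call ✓
(lunch, backup): lunch after backup ✓
(lunch, design_review): lunch after design_review ✓
(lunch, handoff): lunch after handoff ✓
(lunch, interview): lunch after interview ✓
(lunch, onboarding): lunch after onboarding ✓
(lunch, soundcheck): lunch after soundcheck ✓
(lunch, standup): lunch after standup ✓
(lunch, sync_call): lunch after sync_call ✓
(lunch, triage): lunch after triage ✓
(planning, backup): planning after backup ✓
(planning, design_review): planning after design_review ✓
... plus 34 further pairs not listed.
Count: 58.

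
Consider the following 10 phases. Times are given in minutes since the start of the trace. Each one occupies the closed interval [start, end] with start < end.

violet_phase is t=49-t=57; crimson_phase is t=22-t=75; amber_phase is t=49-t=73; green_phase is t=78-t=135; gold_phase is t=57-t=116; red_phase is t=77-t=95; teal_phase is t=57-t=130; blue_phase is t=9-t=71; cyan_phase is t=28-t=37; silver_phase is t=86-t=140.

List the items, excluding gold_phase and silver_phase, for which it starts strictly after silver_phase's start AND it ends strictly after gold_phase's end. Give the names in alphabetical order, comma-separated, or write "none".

Conditions: its start is strictly after silver_phase's start (X.start > t=86) AND its end is strictly after gold_phase's end (X.end > t=116).
amber_phase: start t=49 > t=86? ✗; end t=73 > t=116? ✗ → no.
blue_phase: start t=9 > t=86? ✗; end t=71 > t=116? ✗ → no.
crimson_phase: start t=22 > t=86? ✗; end t=75 > t=116? ✗ → no.
cyan_phase: start t=28 > t=86? ✗; end t=37 > t=116? ✗ → no.
green_phase: start t=78 > t=86? ✗; end t=135 > t=116? ✓ → no.
red_phase: start t=77 > t=86? ✗; end t=95 > t=116? ✗ → no.
teal_phase: start t=57 > t=86? ✗; end t=130 > t=116? ✓ → no.
violet_phase: start t=49 > t=86? ✗; end t=57 > t=116? ✗ → no.
Result: none.

none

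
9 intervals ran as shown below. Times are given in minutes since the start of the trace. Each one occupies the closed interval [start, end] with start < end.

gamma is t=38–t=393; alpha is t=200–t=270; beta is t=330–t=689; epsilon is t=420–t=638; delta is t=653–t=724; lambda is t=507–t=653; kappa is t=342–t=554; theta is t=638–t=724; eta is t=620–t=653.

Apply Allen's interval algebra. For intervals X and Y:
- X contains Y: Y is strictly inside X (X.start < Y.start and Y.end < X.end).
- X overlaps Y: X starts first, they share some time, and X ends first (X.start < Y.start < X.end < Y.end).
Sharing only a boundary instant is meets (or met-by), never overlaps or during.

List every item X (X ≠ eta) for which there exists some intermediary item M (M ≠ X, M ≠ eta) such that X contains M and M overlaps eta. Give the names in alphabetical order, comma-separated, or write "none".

beta

Target eta = [t=620, t=653].
Intermediaries M with M overlaps eta: epsilon.
Via epsilon — items with X contains epsilon: beta.
Union: beta.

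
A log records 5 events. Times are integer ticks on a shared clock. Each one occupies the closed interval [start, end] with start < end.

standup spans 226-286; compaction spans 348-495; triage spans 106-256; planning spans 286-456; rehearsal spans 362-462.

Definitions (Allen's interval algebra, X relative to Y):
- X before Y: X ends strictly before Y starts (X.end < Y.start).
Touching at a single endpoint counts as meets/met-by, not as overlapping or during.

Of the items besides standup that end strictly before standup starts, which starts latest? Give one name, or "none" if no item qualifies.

Target standup = [226, 286].
compaction [348, 495] → after → excluded.
planning [286, 456] → met-by → excluded.
rehearsal [362, 462] → after → excluded.
triage [106, 256] → overlaps → excluded.
No candidates → none.

none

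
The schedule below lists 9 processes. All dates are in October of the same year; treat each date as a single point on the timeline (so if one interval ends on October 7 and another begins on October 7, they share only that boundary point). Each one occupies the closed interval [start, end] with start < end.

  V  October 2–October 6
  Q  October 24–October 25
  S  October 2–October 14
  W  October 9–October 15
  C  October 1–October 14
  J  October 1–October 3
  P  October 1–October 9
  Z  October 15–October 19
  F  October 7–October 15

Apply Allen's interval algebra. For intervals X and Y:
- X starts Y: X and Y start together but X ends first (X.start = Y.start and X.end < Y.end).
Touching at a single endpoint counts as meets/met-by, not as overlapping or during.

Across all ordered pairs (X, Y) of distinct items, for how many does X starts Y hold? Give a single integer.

4

Checking all 72 ordered pairs for relation 'starts'; matching pairs in alphabetical order:
(J, C): J starts C ✓
(J, P): J starts P ✓
(P, C): P starts C ✓
(V, S): V starts S ✓
Count: 4.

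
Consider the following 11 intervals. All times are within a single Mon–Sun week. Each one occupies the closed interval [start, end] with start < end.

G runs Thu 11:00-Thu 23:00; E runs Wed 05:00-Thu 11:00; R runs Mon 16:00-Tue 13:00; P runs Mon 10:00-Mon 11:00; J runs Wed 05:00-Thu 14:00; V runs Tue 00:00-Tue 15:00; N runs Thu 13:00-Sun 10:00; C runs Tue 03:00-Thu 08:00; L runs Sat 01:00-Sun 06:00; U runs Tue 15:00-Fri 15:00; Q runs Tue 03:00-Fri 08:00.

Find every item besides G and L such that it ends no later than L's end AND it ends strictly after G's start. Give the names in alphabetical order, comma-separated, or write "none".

J, Q, U

Conditions: its end is no later than L's end (X.end <= Sun 06:00) AND its end is strictly after G's start (X.end > Thu 11:00).
C: end Thu 08:00 <= Sun 06:00? ✓; end Thu 08:00 > Thu 11:00? ✗ → no.
E: end Thu 11:00 <= Sun 06:00? ✓; end Thu 11:00 > Thu 11:00? ✗ → no.
J: end Thu 14:00 <= Sun 06:00? ✓; end Thu 14:00 > Thu 11:00? ✓ → yes.
N: end Sun 10:00 <= Sun 06:00? ✗; end Sun 10:00 > Thu 11:00? ✓ → no.
P: end Mon 11:00 <= Sun 06:00? ✓; end Mon 11:00 > Thu 11:00? ✗ → no.
Q: end Fri 08:00 <= Sun 06:00? ✓; end Fri 08:00 > Thu 11:00? ✓ → yes.
R: end Tue 13:00 <= Sun 06:00? ✓; end Tue 13:00 > Thu 11:00? ✗ → no.
U: end Fri 15:00 <= Sun 06:00? ✓; end Fri 15:00 > Thu 11:00? ✓ → yes.
V: end Tue 15:00 <= Sun 06:00? ✓; end Tue 15:00 > Thu 11:00? ✗ → no.
Result: J, Q, U.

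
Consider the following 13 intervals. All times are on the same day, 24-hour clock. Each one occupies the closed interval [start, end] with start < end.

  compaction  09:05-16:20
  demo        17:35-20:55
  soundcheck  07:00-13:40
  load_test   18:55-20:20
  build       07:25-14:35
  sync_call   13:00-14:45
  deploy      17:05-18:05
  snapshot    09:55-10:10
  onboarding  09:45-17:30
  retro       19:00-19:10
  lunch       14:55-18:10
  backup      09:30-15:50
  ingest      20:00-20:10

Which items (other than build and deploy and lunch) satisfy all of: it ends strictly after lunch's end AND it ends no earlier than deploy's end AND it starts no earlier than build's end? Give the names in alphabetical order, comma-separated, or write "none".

Conditions: its end is strictly after lunch's end (X.end > 18:10) AND its end is no earlier than deploy's end (X.end >= 18:05) AND its start is no earlier than build's end (X.start >= 14:35).
backup: end 15:50 > 18:10? ✗; end 15:50 >= 18:05? ✗; start 09:30 >= 14:35? ✗ → no.
compaction: end 16:20 > 18:10? ✗; end 16:20 >= 18:05? ✗; start 09:05 >= 14:35? ✗ → no.
demo: end 20:55 > 18:10? ✓; end 20:55 >= 18:05? ✓; start 17:35 >= 14:35? ✓ → yes.
ingest: end 20:10 > 18:10? ✓; end 20:10 >= 18:05? ✓; start 20:00 >= 14:35? ✓ → yes.
load_test: end 20:20 > 18:10? ✓; end 20:20 >= 18:05? ✓; start 18:55 >= 14:35? ✓ → yes.
onboarding: end 17:30 > 18:10? ✗; end 17:30 >= 18:05? ✗; start 09:45 >= 14:35? ✗ → no.
retro: end 19:10 > 18:10? ✓; end 19:10 >= 18:05? ✓; start 19:00 >= 14:35? ✓ → yes.
snapshot: end 10:10 > 18:10? ✗; end 10:10 >= 18:05? ✗; start 09:55 >= 14:35? ✗ → no.
soundcheck: end 13:40 > 18:10? ✗; end 13:40 >= 18:05? ✗; start 07:00 >= 14:35? ✗ → no.
sync_call: end 14:45 > 18:10? ✗; end 14:45 >= 18:05? ✗; start 13:00 >= 14:35? ✗ → no.
Result: demo, ingest, load_test, retro.

demo, ingest, load_test, retro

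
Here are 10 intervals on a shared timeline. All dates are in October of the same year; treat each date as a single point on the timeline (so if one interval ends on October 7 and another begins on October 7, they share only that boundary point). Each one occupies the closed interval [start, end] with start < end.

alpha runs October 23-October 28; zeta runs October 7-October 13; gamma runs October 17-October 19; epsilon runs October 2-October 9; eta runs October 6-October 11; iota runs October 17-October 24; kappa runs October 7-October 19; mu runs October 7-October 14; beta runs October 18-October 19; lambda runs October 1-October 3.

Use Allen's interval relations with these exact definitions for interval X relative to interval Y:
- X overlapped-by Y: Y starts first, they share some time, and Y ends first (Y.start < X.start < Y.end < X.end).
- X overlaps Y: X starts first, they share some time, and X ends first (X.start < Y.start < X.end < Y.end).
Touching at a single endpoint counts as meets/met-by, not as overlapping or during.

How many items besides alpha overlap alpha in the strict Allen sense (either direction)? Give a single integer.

Target alpha = [October 23, October 28].
beta [October 18, October 19] → before → no.
epsilon [October 2, October 9] → before → no.
eta [October 6, October 11] → before → no.
gamma [October 17, October 19] → before → no.
iota [October 17, October 24] → overlaps → counts.
kappa [October 7, October 19] → before → no.
lambda [October 1, October 3] → before → no.
mu [October 7, October 14] → before → no.
zeta [October 7, October 13] → before → no.
Total: 1.

1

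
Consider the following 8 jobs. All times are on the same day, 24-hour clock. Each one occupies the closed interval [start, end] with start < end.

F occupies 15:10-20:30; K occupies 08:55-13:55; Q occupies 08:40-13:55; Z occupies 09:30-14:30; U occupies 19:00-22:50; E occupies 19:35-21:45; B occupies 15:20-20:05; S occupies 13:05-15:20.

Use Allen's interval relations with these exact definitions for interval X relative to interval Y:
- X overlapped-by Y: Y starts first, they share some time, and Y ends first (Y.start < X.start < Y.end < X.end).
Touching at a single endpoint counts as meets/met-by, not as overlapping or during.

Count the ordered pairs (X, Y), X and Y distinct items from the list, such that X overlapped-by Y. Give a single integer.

Checking all 56 ordered pairs for relation 'overlapped-by'; matching pairs in alphabetical order:
(E, B): E overlapped-by B ✓
(E, F): E overlapped-by F ✓
(F, S): F overlapped-by S ✓
(S, K): S overlapped-by K ✓
(S, Q): S overlapped-by Q ✓
(S, Z): S overlapped-by Z ✓
(U, B): U overlapped-by B ✓
(U, F): U overlapped-by F ✓
(Z, K): Z overlapped-by K ✓
(Z, Q): Z overlapped-by Q ✓
Count: 10.

10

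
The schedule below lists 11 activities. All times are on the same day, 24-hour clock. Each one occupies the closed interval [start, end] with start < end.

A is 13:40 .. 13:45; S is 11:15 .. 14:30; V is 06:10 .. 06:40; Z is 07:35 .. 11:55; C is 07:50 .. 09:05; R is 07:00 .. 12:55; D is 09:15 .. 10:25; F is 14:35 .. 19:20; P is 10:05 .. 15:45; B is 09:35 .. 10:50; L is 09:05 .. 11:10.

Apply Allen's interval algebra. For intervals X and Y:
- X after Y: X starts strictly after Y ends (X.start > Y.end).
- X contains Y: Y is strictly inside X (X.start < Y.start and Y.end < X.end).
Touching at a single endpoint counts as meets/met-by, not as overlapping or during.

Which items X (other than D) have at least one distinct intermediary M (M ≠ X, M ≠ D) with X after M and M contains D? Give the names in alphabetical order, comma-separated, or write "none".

Target D = [09:15, 10:25].
Intermediaries M with M contains D: L, R, Z.
Via L — items with X after L: A, F, S.
Via R — items with X after R: A, F.
Via Z — items with X after Z: A, F.
Union: A, F, S.

A, F, S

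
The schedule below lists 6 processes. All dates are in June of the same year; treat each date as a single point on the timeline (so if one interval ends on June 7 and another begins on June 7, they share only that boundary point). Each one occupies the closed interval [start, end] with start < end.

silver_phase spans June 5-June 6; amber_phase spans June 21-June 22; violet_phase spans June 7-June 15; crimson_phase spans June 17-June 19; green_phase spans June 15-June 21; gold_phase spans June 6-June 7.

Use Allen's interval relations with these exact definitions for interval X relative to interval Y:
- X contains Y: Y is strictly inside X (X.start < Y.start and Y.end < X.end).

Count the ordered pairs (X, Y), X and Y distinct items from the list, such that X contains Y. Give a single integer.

Checking all 30 ordered pairs for relation 'contains'; matching pairs in alphabetical order:
(green_phase, crimson_phase): green_phase contains crimson_phase ✓
Count: 1.

1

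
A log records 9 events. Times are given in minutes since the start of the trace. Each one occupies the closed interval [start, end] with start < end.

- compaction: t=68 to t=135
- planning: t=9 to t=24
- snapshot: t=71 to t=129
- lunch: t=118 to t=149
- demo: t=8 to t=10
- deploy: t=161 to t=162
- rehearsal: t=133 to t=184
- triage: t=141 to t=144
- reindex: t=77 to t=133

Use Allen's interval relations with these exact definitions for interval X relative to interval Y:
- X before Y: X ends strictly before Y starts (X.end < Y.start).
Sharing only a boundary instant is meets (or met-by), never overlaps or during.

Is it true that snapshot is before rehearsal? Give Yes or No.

snapshot = [t=71, t=129], rehearsal = [t=133, t=184].
Actual relation of snapshot to rehearsal: before.
Asked whether 'before' holds → Yes.

Yes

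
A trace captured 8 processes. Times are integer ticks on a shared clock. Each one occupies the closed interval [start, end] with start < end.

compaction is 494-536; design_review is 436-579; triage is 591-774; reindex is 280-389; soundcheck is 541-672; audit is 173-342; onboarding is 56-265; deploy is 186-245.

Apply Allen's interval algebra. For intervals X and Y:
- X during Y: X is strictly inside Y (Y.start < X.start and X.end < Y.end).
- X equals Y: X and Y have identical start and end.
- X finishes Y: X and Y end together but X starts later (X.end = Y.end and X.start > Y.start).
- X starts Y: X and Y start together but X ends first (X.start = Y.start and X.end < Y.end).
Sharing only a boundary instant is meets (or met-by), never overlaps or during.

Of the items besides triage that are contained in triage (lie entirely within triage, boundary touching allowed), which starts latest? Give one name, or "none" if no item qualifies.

Target triage = [591, 774].
audit [173, 342] → before → excluded.
compaction [494, 536] → before → excluded.
deploy [186, 245] → before → excluded.
design_review [436, 579] → before → excluded.
onboarding [56, 265] → before → excluded.
reindex [280, 389] → before → excluded.
soundcheck [541, 672] → overlaps → excluded.
No candidates → none.

none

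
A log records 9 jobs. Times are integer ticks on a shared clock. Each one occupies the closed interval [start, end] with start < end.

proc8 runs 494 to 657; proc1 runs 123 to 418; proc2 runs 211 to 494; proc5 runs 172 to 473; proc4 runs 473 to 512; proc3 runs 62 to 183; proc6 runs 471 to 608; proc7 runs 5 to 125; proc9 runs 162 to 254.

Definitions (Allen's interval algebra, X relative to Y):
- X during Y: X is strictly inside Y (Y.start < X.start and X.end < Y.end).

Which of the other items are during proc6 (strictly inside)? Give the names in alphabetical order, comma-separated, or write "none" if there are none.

Target proc6 = [471, 608].
proc1 [123, 418] → before → no.
proc2 [211, 494] → overlaps → no.
proc3 [62, 183] → before → no.
proc4 [473, 512] → during → yes.
proc5 [172, 473] → overlaps → no.
proc7 [5, 125] → before → no.
proc8 [494, 657] → overlapped-by → no.
proc9 [162, 254] → before → no.
Result: proc4.

proc4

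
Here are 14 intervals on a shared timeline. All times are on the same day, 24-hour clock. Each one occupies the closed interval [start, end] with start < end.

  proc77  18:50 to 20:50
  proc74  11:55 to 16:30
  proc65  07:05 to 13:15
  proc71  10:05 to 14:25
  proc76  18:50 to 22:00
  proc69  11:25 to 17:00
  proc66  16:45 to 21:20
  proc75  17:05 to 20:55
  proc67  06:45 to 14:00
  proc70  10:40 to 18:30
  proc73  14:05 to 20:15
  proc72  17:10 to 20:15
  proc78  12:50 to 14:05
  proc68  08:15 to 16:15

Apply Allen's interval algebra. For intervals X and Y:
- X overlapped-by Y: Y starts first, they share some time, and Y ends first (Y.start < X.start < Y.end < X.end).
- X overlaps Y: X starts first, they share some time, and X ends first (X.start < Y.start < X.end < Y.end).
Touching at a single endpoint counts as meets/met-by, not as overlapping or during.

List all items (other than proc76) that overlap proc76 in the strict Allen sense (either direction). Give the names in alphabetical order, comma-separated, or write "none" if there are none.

Target proc76 = [18:50, 22:00].
proc65 [07:05, 13:15] → before → no.
proc66 [16:45, 21:20] → overlaps → yes.
proc67 [06:45, 14:00] → before → no.
proc68 [08:15, 16:15] → before → no.
proc69 [11:25, 17:00] → before → no.
proc70 [10:40, 18:30] → before → no.
proc71 [10:05, 14:25] → before → no.
proc72 [17:10, 20:15] → overlaps → yes.
proc73 [14:05, 20:15] → overlaps → yes.
proc74 [11:55, 16:30] → before → no.
proc75 [17:05, 20:55] → overlaps → yes.
proc77 [18:50, 20:50] → starts → no.
proc78 [12:50, 14:05] → before → no.
Result: proc66, proc72, proc73, proc75.

proc66, proc72, proc73, proc75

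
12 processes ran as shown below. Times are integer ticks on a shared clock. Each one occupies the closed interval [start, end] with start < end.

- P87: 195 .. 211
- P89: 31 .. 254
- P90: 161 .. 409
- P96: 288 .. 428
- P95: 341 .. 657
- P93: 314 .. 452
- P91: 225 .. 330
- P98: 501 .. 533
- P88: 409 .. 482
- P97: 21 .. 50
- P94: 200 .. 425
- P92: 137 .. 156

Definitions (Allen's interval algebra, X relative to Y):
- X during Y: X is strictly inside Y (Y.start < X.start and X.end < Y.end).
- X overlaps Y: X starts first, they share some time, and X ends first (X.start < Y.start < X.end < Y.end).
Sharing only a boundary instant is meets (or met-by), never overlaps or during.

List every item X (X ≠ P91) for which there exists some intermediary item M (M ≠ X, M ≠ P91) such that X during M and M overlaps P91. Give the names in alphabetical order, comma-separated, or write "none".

Target P91 = [225, 330].
Intermediaries M with M overlaps P91: P89.
Via P89 — items with X during P89: P87, P92.
Union: P87, P92.

P87, P92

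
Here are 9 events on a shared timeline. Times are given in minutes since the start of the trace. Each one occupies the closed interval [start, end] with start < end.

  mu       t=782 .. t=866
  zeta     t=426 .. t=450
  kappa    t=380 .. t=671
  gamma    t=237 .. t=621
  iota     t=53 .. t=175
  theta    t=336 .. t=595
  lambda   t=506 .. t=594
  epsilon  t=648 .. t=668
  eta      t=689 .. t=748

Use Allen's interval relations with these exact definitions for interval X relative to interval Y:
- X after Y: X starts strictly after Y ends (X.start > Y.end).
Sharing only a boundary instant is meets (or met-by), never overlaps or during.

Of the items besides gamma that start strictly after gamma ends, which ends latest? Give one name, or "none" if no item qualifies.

mu

Target gamma = [t=237, t=621].
epsilon [t=648, t=668] → after → candidate.
eta [t=689, t=748] → after → candidate.
iota [t=53, t=175] → before → excluded.
kappa [t=380, t=671] → overlapped-by → excluded.
lambda [t=506, t=594] → during → excluded.
mu [t=782, t=866] → after → candidate.
theta [t=336, t=595] → during → excluded.
zeta [t=426, t=450] → during → excluded.
Among candidates, latest end is t=866 → mu.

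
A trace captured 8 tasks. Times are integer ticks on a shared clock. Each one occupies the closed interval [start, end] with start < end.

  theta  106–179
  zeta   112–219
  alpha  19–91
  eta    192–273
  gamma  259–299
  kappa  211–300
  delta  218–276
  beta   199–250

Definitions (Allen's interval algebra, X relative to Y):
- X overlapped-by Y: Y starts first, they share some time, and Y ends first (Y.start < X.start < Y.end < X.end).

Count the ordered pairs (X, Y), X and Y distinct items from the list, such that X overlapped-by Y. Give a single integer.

Checking all 56 ordered pairs for relation 'overlapped-by'; matching pairs in alphabetical order:
(beta, zeta): beta overlapped-by zeta ✓
(delta, beta): delta overlapped-by beta ✓
(delta, eta): delta overlapped-by eta ✓
(delta, zeta): delta overlapped-by zeta ✓
(eta, zeta): eta overlapped-by zeta ✓
(gamma, delta): gamma overlapped-by delta ✓
(gamma, eta): gamma overlapped-by eta ✓
(kappa, beta): kappa overlapped-by beta ✓
(kappa, eta): kappa overlapped-by eta ✓
(kappa, zeta): kappa overlapped-by zeta ✓
(zeta, theta): zeta overlapped-by theta ✓
Count: 11.

11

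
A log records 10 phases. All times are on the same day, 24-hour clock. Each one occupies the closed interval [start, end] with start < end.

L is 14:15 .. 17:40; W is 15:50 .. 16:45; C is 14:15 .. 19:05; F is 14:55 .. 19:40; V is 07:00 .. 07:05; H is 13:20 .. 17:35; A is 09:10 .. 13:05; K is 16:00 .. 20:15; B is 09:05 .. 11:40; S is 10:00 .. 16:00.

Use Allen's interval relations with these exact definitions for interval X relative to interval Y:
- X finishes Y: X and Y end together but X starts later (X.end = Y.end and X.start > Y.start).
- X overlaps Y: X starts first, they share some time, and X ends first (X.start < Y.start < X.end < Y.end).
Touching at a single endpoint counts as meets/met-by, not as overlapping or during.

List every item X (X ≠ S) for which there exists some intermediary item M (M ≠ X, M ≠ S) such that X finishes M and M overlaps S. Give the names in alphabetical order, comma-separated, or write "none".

Target S = [10:00, 16:00].
Intermediaries M with M overlaps S: A, B.
Via A — items with X finishes A: none.
Via B — items with X finishes B: none.
Union: none.

none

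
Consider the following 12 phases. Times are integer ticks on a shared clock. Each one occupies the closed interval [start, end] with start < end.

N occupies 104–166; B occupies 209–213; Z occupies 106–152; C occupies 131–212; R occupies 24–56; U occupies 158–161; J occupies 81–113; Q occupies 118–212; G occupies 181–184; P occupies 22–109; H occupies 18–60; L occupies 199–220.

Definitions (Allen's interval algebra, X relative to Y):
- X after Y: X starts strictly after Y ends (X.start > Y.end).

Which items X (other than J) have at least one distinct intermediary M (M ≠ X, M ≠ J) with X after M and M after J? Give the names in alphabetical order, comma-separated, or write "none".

B, G, L

Target J = [81, 113].
Intermediaries M with M after J: B, C, G, L, Q, U.
Via B — items with X after B: none.
Via C — items with X after C: none.
Via G — items with X after G: B, L.
Via L — items with X after L: none.
Via Q — items with X after Q: none.
Via U — items with X after U: B, G, L.
Union: B, G, L.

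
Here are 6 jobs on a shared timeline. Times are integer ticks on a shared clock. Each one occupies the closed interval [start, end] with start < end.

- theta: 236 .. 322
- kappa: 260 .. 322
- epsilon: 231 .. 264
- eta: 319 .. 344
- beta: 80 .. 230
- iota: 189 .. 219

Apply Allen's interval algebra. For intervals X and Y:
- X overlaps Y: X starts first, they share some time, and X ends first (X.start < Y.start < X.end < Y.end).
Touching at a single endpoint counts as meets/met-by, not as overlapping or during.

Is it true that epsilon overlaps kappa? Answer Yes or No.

Yes

epsilon = [231, 264], kappa = [260, 322].
Actual relation of epsilon to kappa: overlaps.
Asked whether 'overlaps' holds → Yes.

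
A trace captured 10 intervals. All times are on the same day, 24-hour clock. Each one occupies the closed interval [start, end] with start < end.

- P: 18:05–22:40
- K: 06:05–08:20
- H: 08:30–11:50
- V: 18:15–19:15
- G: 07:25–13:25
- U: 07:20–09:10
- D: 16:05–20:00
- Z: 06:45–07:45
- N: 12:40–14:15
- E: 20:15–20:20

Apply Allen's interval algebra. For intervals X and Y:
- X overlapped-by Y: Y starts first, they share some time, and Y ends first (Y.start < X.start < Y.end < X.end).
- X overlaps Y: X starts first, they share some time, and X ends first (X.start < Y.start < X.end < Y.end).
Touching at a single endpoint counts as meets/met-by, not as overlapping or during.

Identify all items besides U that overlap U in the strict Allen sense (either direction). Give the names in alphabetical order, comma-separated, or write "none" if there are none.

G, H, K, Z

Target U = [07:20, 09:10].
D [16:05, 20:00] → after → no.
E [20:15, 20:20] → after → no.
G [07:25, 13:25] → overlapped-by → yes.
H [08:30, 11:50] → overlapped-by → yes.
K [06:05, 08:20] → overlaps → yes.
N [12:40, 14:15] → after → no.
P [18:05, 22:40] → after → no.
V [18:15, 19:15] → after → no.
Z [06:45, 07:45] → overlaps → yes.
Result: G, H, K, Z.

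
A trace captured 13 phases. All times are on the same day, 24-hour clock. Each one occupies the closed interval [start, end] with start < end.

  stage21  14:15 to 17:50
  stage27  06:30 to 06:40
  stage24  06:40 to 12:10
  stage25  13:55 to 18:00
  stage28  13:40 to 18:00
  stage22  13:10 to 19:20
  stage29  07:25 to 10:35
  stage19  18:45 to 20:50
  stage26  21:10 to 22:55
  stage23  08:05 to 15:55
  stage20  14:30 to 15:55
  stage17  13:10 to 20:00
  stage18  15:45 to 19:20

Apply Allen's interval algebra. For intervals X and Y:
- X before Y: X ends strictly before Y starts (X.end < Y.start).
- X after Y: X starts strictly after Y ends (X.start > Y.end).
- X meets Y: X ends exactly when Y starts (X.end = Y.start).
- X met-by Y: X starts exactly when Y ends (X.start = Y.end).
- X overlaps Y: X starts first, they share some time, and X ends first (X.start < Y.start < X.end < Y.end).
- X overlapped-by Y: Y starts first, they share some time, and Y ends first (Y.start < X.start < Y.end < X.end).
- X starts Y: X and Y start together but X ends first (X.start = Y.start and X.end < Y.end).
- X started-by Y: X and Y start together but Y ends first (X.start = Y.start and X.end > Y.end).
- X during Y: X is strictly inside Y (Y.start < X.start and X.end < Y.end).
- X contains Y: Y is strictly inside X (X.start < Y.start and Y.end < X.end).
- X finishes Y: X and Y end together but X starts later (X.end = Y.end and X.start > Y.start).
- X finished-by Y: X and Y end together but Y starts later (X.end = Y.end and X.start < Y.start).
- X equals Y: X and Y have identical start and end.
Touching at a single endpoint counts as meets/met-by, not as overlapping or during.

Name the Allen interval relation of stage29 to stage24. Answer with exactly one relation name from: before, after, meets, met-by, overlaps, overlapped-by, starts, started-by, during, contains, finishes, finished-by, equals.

stage29 = [07:25, 10:35]; stage24 = [06:40, 12:10].
Compare endpoints: stage29.start > stage24.start, stage29.start < stage24.end, stage29.end > stage24.start, stage29.end < stage24.end.
That pattern is 'during'.

during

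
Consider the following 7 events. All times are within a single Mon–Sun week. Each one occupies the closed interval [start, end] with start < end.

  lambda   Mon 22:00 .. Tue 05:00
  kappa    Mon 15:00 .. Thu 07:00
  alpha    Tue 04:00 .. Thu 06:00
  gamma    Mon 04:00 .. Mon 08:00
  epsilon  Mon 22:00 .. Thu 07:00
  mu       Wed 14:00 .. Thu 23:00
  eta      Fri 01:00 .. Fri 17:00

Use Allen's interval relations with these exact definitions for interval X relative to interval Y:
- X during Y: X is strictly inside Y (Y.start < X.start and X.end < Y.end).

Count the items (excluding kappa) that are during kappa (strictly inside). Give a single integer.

Target kappa = [Mon 15:00, Thu 07:00].
alpha [Tue 04:00, Thu 06:00] → during → counts.
epsilon [Mon 22:00, Thu 07:00] → finishes → no.
eta [Fri 01:00, Fri 17:00] → after → no.
gamma [Mon 04:00, Mon 08:00] → before → no.
lambda [Mon 22:00, Tue 05:00] → during → counts.
mu [Wed 14:00, Thu 23:00] → overlapped-by → no.
Total: 2.

2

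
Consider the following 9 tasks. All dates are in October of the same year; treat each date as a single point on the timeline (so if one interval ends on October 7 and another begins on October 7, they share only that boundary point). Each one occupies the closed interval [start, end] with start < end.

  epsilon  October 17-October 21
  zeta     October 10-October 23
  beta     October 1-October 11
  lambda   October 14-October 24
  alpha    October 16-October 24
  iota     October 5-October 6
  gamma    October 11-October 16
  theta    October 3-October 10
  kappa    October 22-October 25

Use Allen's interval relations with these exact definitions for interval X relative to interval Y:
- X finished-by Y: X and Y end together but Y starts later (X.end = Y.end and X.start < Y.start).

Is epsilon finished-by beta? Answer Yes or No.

No

epsilon = [October 17, October 21], beta = [October 1, October 11].
Actual relation of epsilon to beta: after.
Asked whether 'finished-by' holds → No.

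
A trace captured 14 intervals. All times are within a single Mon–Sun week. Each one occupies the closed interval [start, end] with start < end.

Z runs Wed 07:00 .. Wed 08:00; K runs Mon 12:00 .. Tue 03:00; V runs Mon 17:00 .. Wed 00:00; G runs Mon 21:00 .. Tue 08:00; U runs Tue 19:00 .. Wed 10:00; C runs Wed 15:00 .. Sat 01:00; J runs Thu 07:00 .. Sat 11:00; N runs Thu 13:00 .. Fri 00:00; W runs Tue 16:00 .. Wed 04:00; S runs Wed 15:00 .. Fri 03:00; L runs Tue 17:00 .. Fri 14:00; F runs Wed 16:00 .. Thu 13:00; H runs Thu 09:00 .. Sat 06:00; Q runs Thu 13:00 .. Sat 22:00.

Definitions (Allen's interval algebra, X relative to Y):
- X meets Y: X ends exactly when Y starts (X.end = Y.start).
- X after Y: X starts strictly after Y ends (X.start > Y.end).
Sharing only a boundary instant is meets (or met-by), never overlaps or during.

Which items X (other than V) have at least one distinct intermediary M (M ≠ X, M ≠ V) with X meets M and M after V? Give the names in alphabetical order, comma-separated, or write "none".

F

Target V = [Mon 17:00, Wed 00:00].
Intermediaries M with M after V: C, F, H, J, N, Q, S, Z.
Via C — items with X meets C: none.
Via F — items with X meets F: none.
Via H — items with X meets H: none.
Via J — items with X meets J: none.
Via N — items with X meets N: F.
Via Q — items with X meets Q: F.
Via S — items with X meets S: none.
Via Z — items with X meets Z: none.
Union: F.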